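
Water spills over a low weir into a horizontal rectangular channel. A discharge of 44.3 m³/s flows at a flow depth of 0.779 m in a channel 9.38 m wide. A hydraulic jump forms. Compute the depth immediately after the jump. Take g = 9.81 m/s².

q = Q/b = 44.3/9.38 = 4.72 m²/s; V₁ = q/y₁ = 6.06 m/s. Fr₁ = V₁/√(g·y₁) = 2.19.
Sequent-depth ratio: y₂/y₁ = ½[√(1 + 8Fr₁²) − 1] = ½[√39.48 − 1] = 2.64.
y₂ = 2.64 × 0.779 = 2.06 m.

y₂ = 2.06 m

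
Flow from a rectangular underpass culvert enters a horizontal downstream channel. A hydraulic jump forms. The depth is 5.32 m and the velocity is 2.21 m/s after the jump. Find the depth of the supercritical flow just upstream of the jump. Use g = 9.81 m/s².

y₁ = 0.858 m

Fr₂ = V₂/√(g·y₂) = 2.21/√(9.81×5.32) = 0.306.
Since the conjugate-depth ratio holds either way, y₁/y₂ = ½[√(1 + 8Fr₂²) − 1] = ½[√1.749 − 1] = 0.161.
y₁ = 0.161 × 5.32 = 0.858 m.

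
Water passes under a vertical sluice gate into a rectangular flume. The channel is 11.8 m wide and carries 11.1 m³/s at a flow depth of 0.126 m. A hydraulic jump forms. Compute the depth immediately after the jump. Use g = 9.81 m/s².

q = Q/b = 11.1/11.8 = 0.941 m²/s; V₁ = q/y₁ = 7.47 m/s. Fr₁ = V₁/√(g·y₁) = 6.72.
Sequent-depth ratio: y₂/y₁ = ½[√(1 + 8Fr₁²) − 1] = ½[√361.7 − 1] = 9.01.
y₂ = 9.01 × 0.126 = 1.14 m.

y₂ = 1.14 m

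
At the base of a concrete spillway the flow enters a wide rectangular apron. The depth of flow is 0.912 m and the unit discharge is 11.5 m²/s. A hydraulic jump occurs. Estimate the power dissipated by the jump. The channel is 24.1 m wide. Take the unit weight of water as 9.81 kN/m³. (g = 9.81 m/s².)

P = 10185 kW

V₁ = q/y₁ = 11.5/0.912 = 12.6 m/s. Fr₁ = V₁/√(g·y₁) = 12.6/√(9.81×0.912) = 4.22.
Bélanger equation: y₂/y₁ = ½[√(1 + 8Fr₁²) − 1] = ½[√143.2 − 1] = 5.48.
y₂ = 5.48 × 0.912 = 5.00 m.
Head loss: ΔE = (y₂ − y₁)³/(4y₁y₂) = (5.00 − 0.912)³/(4×0.912×5.00) = 68.3/18.2 = 3.75 m.
Q = q·b = 11.5 × 24.1 = 277 m³/s. P = γ·Q·ΔE = 9.81 × 277 × 3.75 = 10185 kW.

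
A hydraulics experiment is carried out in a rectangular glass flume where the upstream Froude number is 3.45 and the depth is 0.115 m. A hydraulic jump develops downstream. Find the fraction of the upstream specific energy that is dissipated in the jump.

ΔE/E₁ = 0.322 (32.2%)

Fr₁ = 3.45 (given).
Conjugate-depth relation: y₂/y₁ = ½[√(1 + 8Fr₁²) − 1] = ½[√96.22 − 1] = 4.40.
y₂ = 4.40 × 0.115 = 0.507 m.
E₁ = y₁(1 + Fr₁²/2) = 0.115×(1 + 3.45²/2) = 0.799 m. ΔE = (y₂ − y₁)³/(4y₁y₂) = 0.258 m. ΔE/E₁ = 0.258/0.799 = 0.322.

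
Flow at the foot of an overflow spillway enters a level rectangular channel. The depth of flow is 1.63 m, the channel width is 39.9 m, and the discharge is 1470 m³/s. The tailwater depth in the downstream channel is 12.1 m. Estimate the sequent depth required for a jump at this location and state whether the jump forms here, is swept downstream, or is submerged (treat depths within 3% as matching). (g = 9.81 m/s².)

y₂ = 12.2 m; the jump forms here

q = Q/b = 1470/39.9 = 36.8 m²/s; V₁ = q/y₁ = 22.6 m/s. Fr₁ = V₁/√(g·y₁) = 5.65.
Conjugate-depth relation: y₂/y₁ = ½[√(1 + 8Fr₁²) − 1] = ½[√256.6 − 1] = 7.51.
y₂ = 7.51 × 1.63 = 12.2 m.
Tailwater y_tw = 12.1 m: y_tw ≈ y₂, so the jump forms here.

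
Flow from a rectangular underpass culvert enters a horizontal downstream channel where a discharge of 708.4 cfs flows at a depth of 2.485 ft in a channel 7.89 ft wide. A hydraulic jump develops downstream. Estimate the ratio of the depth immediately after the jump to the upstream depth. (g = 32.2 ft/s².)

y₂/y₁ = 5.234

q = Q/b = 708.4/7.89 = 89.78 ft²/s; V₁ = q/y₁ = 36.13 ft/s. Fr₁ = V₁/√(g·y₁) = 4.039.
Sequent-depth ratio: y₂/y₁ = ½[√(1 + 8Fr₁²) − 1] = ½[√131.51 − 1] = 5.234.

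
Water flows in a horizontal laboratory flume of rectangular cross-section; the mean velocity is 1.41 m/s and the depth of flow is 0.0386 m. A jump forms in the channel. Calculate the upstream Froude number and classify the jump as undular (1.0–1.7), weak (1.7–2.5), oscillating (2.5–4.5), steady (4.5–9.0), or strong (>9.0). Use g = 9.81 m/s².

Fr₁ = 2.29; weak jump

Fr₁ = V₁/√(g·y₁) = 1.41/√(9.81×0.0386) = 2.29.
Fr₁ = 2.29 lies in the weak range.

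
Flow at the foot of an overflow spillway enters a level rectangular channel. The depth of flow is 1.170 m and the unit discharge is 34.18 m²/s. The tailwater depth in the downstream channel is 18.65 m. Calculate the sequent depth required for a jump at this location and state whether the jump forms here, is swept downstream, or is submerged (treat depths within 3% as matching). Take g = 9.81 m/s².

y₂ = 13.69 m; the jump is submerged

V₁ = q/y₁ = 34.18/1.170 = 29.21 m/s. Fr₁ = V₁/√(g·y₁) = 29.21/√(9.81×1.170) = 8.623.
From the momentum equation for a rectangular channel, y₂/y₁ = ½[√(1 + 8Fr₁²) − 1] = ½[√595.85 − 1] = 11.71.
y₂ = 11.71 × 1.170 = 13.69 m.
Tailwater y_tw = 18.65 m: y_tw > y₂, so the jump is submerged.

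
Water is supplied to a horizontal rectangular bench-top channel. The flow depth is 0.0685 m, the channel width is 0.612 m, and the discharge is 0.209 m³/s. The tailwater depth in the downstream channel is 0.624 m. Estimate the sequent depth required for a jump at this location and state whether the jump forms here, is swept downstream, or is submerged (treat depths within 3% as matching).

y₂ = 0.556 m; the jump is submerged

q = Q/b = 0.209/0.612 = 0.342 m²/s; V₁ = q/y₁ = 4.99 m/s. Fr₁ = V₁/√(g·y₁) = 6.08.
Bélanger equation: y₂/y₁ = ½[√(1 + 8Fr₁²) − 1] = ½[√296.9 − 1] = 8.12.
y₂ = 8.12 × 0.0685 = 0.556 m.
Tailwater y_tw = 0.624 m: y_tw > y₂, so the jump is submerged.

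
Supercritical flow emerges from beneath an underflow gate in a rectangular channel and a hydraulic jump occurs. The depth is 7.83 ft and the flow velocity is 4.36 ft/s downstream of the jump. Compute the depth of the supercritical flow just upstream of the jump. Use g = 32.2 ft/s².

y₁ = 1.04 ft

Fr₂ = V₂/√(g·y₂) = 4.36/√(32.2×7.83) = 0.275.
From the momentum equation (using Fr₂), y₁/y₂ = ½[√(1 + 8Fr₂²) − 1] = ½[√1.603 − 1] = 0.133.
y₁ = 0.133 × 7.83 = 1.04 ft.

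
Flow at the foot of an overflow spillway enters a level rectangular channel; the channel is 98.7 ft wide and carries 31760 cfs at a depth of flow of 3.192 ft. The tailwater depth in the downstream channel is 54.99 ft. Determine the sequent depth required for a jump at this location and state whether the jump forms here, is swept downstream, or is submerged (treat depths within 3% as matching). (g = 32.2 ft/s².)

y₂ = 43.32 ft; the jump is submerged

q = Q/b = 31760/98.7 = 321.8 ft²/s; V₁ = q/y₁ = 100.8 ft/s. Fr₁ = V₁/√(g·y₁) = 9.944.
Bélanger equation: y₂/y₁ = ½[√(1 + 8Fr₁²) − 1] = ½[√791.99 − 1] = 13.57.
y₂ = 13.57 × 3.192 = 43.32 ft.
Tailwater y_tw = 54.99 ft: y_tw > y₂, so the jump is submerged.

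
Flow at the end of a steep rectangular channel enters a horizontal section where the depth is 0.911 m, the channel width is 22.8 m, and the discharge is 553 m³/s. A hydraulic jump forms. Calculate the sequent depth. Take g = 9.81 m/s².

y₂ = 11.0 m

q = Q/b = 553/22.8 = 24.3 m²/s; V₁ = q/y₁ = 26.6 m/s. Fr₁ = V₁/√(g·y₁) = 8.91.
From the momentum equation for a rectangular channel, y₂/y₁ = ½[√(1 + 8Fr₁²) − 1] = ½[√635.5 − 1] = 12.1.
y₂ = 12.1 × 0.911 = 11.0 m.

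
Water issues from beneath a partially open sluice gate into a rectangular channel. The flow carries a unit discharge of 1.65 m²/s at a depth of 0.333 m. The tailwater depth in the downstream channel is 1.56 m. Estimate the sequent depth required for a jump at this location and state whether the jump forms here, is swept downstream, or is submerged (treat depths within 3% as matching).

y₂ = 1.14 m; the jump is submerged

V₁ = q/y₁ = 1.65/0.333 = 4.95 m/s. Fr₁ = V₁/√(g·y₁) = 4.95/√(9.81×0.333) = 2.74.
Sequent-depth ratio: y₂/y₁ = ½[√(1 + 8Fr₁²) − 1] = ½[√61.13 − 1] = 3.41.
y₂ = 3.41 × 0.333 = 1.14 m.
Tailwater y_tw = 1.56 m: y_tw > y₂, so the jump is submerged.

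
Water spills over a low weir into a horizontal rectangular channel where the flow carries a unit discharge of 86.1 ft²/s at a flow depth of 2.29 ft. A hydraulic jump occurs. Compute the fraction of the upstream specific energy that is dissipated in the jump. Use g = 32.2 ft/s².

ΔE/E₁ = 0.433 (43.3%)

V₁ = q/y₁ = 86.1/2.29 = 37.6 ft/s. Fr₁ = V₁/√(g·y₁) = 37.6/√(32.2×2.29) = 4.38.
From the momentum equation for a rectangular channel, y₂/y₁ = ½[√(1 + 8Fr₁²) − 1] = ½[√154.4 − 1] = 5.71.
y₂ = 5.71 × 2.29 = 13.1 ft.
E₁ = y₁ + V₁²/2g = 24.2 ft. ΔE = (y₂ − y₁)³/(4y₁y₂) = 10.5 ft. ΔE/E₁ = 10.5/24.2 = 0.433.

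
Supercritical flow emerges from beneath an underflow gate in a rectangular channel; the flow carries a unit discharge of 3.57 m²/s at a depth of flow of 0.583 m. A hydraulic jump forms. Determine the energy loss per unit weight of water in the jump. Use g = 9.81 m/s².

V₁ = q/y₁ = 3.57/0.583 = 6.12 m/s. Fr₁ = V₁/√(g·y₁) = 6.12/√(9.81×0.583) = 2.56.
Sequent-depth ratio: y₂/y₁ = ½[√(1 + 8Fr₁²) − 1] = ½[√53.45 − 1] = 3.16.
y₂ = 3.16 × 0.583 = 1.84 m.
Head loss: ΔE = (y₂ − y₁)³/(4y₁y₂) = (1.84 − 0.583)³/(4×0.583×1.84) = 1.98/4.29 = 0.463 m.

ΔE = 0.463 m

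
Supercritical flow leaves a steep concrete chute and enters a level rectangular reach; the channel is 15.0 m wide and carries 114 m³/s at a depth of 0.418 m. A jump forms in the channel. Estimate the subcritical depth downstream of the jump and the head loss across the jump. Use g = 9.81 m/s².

y₂ = 5.10 m; ΔE = 12.1 m

q = Q/b = 114/15.0 = 7.60 m²/s; V₁ = q/y₁ = 18.2 m/s. Fr₁ = V₁/√(g·y₁) = 8.98.
Bélanger equation: y₂/y₁ = ½[√(1 + 8Fr₁²) − 1] = ½[√645.9 − 1] = 12.2.
y₂ = 12.2 × 0.418 = 5.10 m.
Head loss: ΔE = (y₂ − y₁)³/(4y₁y₂) = (5.10 − 0.418)³/(4×0.418×5.10) = 103/8.53 = 12.1 m.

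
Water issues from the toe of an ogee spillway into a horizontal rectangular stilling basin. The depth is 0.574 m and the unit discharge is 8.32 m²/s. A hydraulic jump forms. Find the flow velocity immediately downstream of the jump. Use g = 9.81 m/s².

V₂ = 1.78 m/s

V₁ = q/y₁ = 8.32/0.574 = 14.5 m/s. Fr₁ = V₁/√(g·y₁) = 14.5/√(9.81×0.574) = 6.11.
Conjugate-depth relation: y₂/y₁ = ½[√(1 + 8Fr₁²) − 1] = ½[√299.5 − 1] = 8.15.
y₂ = 8.15 × 0.574 = 4.68 m.
V₂ = q/y₂ = 8.32/4.68 = 1.78 m/s.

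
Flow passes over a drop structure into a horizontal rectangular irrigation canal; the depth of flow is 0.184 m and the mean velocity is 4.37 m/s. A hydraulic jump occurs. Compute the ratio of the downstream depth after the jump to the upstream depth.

y₂/y₁ = 4.13

Fr₁ = V₁/√(g·y₁) = 4.37/√(9.81×0.184) = 3.25.
Conjugate-depth relation: y₂/y₁ = ½[√(1 + 8Fr₁²) − 1] = ½[√85.64 − 1] = 4.13.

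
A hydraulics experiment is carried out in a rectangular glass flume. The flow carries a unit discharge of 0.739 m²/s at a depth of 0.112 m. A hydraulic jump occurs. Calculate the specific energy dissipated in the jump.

V₁ = q/y₁ = 0.739/0.112 = 6.60 m/s. Fr₁ = V₁/√(g·y₁) = 6.60/√(9.81×0.112) = 6.29.
From the momentum equation for a rectangular channel, y₂/y₁ = ½[√(1 + 8Fr₁²) − 1] = ½[√318.0 − 1] = 8.42.
y₂ = 8.42 × 0.112 = 0.943 m.
V₂ = q/y₂ = 0.739/0.943 = 0.784 m/s. E₁ = y₁ + V₁²/2g = 2.33 m; E₂ = y₂ + V₂²/2g = 0.974 m. ΔE = E₁ − E₂ = 1.36 m.

ΔE = 1.36 m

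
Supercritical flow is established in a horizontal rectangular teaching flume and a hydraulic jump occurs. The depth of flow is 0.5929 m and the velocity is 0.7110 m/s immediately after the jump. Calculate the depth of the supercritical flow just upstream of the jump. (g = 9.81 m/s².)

y₁ = 0.08954 m

Fr₂ = V₂/√(g·y₂) = 0.7110/√(9.81×0.5929) = 0.2948.
Since the conjugate-depth ratio holds either way, y₁/y₂ = ½[√(1 + 8Fr₂²) − 1] = ½[√1.6953 − 1] = 0.1510.
y₁ = 0.1510 × 0.5929 = 0.08954 m.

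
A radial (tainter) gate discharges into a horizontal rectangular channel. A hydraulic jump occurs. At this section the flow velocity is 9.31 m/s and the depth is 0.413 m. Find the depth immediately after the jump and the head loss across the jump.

Fr₁ = V₁/√(g·y₁) = 9.31/√(9.81×0.413) = 4.63.
Sequent-depth ratio: y₂/y₁ = ½[√(1 + 8Fr₁²) − 1] = ½[√172.1 − 1] = 6.06.
y₂ = 6.06 × 0.413 = 2.50 m.
q = V₁·y₁ = 9.31 × 0.413 = 3.85 m²/s. V₂ = q/y₂ = 3.85/2.50 = 1.54 m/s. E₁ = y₁ + V₁²/2g = 4.83 m; E₂ = y₂ + V₂²/2g = 2.62 m. ΔE = E₁ − E₂ = 2.21 m.

y₂ = 2.50 m; ΔE = 2.21 m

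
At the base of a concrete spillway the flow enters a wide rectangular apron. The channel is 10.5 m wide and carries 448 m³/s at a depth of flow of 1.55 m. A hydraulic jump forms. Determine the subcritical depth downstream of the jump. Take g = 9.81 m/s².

q = Q/b = 448/10.5 = 42.7 m²/s; V₁ = q/y₁ = 27.5 m/s. Fr₁ = V₁/√(g·y₁) = 7.06.
Conjugate-depth relation: y₂/y₁ = ½[√(1 + 8Fr₁²) − 1] = ½[√399.7 − 1] = 9.50.
y₂ = 9.50 × 1.55 = 14.7 m.

y₂ = 14.7 m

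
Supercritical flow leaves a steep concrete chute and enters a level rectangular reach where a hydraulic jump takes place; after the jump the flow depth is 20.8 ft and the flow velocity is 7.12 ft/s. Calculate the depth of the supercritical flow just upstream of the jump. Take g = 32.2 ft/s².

Fr₂ = V₂/√(g·y₂) = 7.12/√(32.2×20.8) = 0.275.
Applying the sequent-depth relation in reverse, y₁/y₂ = ½[√(1 + 8Fr₂²) − 1] = ½[√1.606 − 1] = 0.134.
y₁ = 0.134 × 20.8 = 2.78 ft.

y₁ = 2.78 ft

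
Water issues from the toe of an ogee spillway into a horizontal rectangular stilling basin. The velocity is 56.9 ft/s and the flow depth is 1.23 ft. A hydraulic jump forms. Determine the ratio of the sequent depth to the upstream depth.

Fr₁ = V₁/√(g·y₁) = 56.9/√(32.2×1.23) = 9.04.
By Bélanger, y₂/y₁ = ½[√(1 + 8Fr₁²) − 1] = ½[√655.0 − 1] = 12.3.

y₂/y₁ = 12.3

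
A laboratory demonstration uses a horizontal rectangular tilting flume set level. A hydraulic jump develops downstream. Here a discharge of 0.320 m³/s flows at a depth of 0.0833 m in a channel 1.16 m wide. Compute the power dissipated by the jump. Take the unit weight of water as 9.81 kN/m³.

P = 0.707 kW

q = Q/b = 0.320/1.16 = 0.276 m²/s; V₁ = q/y₁ = 3.31 m/s. Fr₁ = V₁/√(g·y₁) = 3.66.
Bélanger equation: y₂/y₁ = ½[√(1 + 8Fr₁²) − 1] = ½[√108.4 − 1] = 4.70.
y₂ = 4.70 × 0.0833 = 0.392 m.
V₂ = q/y₂ = 0.276/0.392 = 0.704 m/s. E₁ = y₁ + V₁²/2g = 0.642 m; E₂ = y₂ + V₂²/2g = 0.417 m. ΔE = E₁ − E₂ = 0.225 m.
P = γ·Q·ΔE = 9.81 × 0.320 × 0.225 = 0.707 kW.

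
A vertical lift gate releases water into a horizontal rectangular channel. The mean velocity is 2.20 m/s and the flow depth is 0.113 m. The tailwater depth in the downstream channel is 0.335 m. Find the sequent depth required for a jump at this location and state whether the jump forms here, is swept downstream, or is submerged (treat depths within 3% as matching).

Fr₁ = V₁/√(g·y₁) = 2.20/√(9.81×0.113) = 2.09.
By Bélanger, y₂/y₁ = ½[√(1 + 8Fr₁²) − 1] = ½[√35.93 − 1] = 2.50.
y₂ = 2.50 × 0.113 = 0.282 m.
Tailwater y_tw = 0.335 m: y_tw > y₂, so the jump is submerged.

y₂ = 0.282 m; the jump is submerged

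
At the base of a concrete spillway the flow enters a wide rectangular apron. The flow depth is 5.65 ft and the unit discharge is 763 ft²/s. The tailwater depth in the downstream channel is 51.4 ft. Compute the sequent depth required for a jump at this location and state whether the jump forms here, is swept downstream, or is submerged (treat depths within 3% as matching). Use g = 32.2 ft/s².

y₂ = 77.2 ft; the jump is swept downstream

V₁ = q/y₁ = 763/5.65 = 135 ft/s. Fr₁ = V₁/√(g·y₁) = 135/√(32.2×5.65) = 10.0.
Conjugate-depth relation: y₂/y₁ = ½[√(1 + 8Fr₁²) − 1] = ½[√802.9 − 1] = 13.7.
y₂ = 13.7 × 5.65 = 77.2 ft.
Tailwater y_tw = 51.4 ft: y_tw < y₂, so the jump is swept downstream.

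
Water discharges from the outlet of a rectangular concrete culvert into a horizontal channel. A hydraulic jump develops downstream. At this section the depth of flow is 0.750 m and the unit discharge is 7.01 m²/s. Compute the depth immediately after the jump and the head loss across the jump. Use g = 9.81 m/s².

y₂ = 3.30 m; ΔE = 1.67 m

V₁ = q/y₁ = 7.01/0.750 = 9.35 m/s. Fr₁ = V₁/√(g·y₁) = 9.35/√(9.81×0.750) = 3.45.
From the momentum equation for a rectangular channel, y₂/y₁ = ½[√(1 + 8Fr₁²) − 1] = ½[√95.99 − 1] = 4.40.
y₂ = 4.40 × 0.750 = 3.30 m.
Head loss: ΔE = (y₂ − y₁)³/(4y₁y₂) = (3.30 − 0.750)³/(4×0.750×3.30) = 16.6/9.90 = 1.67 m.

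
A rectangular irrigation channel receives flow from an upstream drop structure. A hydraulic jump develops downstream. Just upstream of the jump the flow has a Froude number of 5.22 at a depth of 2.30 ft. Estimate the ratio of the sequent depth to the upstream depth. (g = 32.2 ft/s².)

Fr₁ = 5.22 (given).
Sequent-depth ratio: y₂/y₁ = ½[√(1 + 8Fr₁²) − 1] = ½[√219.0 − 1] = 6.90.

y₂/y₁ = 6.90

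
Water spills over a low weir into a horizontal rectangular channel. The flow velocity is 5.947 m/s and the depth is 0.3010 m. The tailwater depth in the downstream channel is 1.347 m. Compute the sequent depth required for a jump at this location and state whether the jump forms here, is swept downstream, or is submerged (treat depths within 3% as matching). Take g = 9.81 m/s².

Fr₁ = V₁/√(g·y₁) = 5.947/√(9.81×0.3010) = 3.461.
Bélanger equation: y₂/y₁ = ½[√(1 + 8Fr₁²) − 1] = ½[√96.819 − 1] = 4.420.
y₂ = 4.420 × 0.3010 = 1.330 m.
Tailwater y_tw = 1.347 m: y_tw ≈ y₂, so the jump forms here.

y₂ = 1.330 m; the jump forms here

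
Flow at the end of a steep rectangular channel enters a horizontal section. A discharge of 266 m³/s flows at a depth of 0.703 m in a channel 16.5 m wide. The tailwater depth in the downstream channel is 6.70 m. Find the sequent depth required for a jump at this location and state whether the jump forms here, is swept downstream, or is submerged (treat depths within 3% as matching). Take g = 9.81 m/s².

q = Q/b = 266/16.5 = 16.1 m²/s; V₁ = q/y₁ = 22.9 m/s. Fr₁ = V₁/√(g·y₁) = 8.73.
By Bélanger, y₂/y₁ = ½[√(1 + 8Fr₁²) − 1] = ½[√611.0 − 1] = 11.9.
y₂ = 11.9 × 0.703 = 8.34 m.
Tailwater y_tw = 6.70 m: y_tw < y₂, so the jump is swept downstream.

y₂ = 8.34 m; the jump is swept downstream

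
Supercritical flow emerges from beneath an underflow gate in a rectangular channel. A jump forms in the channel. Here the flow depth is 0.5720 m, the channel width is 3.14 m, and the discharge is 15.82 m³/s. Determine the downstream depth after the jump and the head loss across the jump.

y₂ = 2.735 m; ΔE = 1.618 m

q = Q/b = 15.82/3.14 = 5.038 m²/s; V₁ = q/y₁ = 8.808 m/s. Fr₁ = V₁/√(g·y₁) = 3.718.
Sequent-depth ratio: y₂/y₁ = ½[√(1 + 8Fr₁²) − 1] = ½[√111.61 − 1] = 4.782.
y₂ = 4.782 × 0.5720 = 2.735 m.
Head loss: ΔE = (y₂ − y₁)³/(4y₁y₂) = (2.735 − 0.5720)³/(4×0.5720×2.735) = 10.13/6.259 = 1.618 m.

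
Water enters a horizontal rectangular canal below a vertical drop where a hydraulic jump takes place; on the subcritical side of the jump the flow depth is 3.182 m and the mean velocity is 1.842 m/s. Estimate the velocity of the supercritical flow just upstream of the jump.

Fr₂ = V₂/√(g·y₂) = 1.842/√(9.81×3.182) = 0.3297.
From the momentum equation (using Fr₂), y₁/y₂ = ½[√(1 + 8Fr₂²) − 1] = ½[√1.8696 − 1] = 0.1837.
y₁ = 0.1837 × 3.182 = 0.5844 m.
V₁ = q/y₁ = 5.861/0.5844 = 10.03 m/s.

V₁ = 10.03 m/s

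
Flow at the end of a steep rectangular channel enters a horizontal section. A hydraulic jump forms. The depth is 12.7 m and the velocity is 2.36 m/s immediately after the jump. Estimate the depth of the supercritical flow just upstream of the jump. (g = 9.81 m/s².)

y₁ = 1.05 m

Fr₂ = V₂/√(g·y₂) = 2.36/√(9.81×12.7) = 0.211.
Since the conjugate-depth ratio holds either way, y₁/y₂ = ½[√(1 + 8Fr₂²) − 1] = ½[√1.358 − 1] = 0.0826.
y₁ = 0.0826 × 12.7 = 1.05 m.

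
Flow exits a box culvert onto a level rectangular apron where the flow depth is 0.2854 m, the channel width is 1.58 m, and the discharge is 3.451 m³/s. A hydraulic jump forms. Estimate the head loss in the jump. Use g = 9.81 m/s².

ΔE = 1.478 m

q = Q/b = 3.451/1.58 = 2.184 m²/s; V₁ = q/y₁ = 7.653 m/s. Fr₁ = V₁/√(g·y₁) = 4.574.
Bélanger equation: y₂/y₁ = ½[√(1 + 8Fr₁²) − 1] = ½[√168.35 − 1] = 5.988.
y₂ = 5.988 × 0.2854 = 1.709 m.
V₂ = q/y₂ = 2.184/1.709 = 1.278 m/s. E₁ = y₁ + V₁²/2g = 3.271 m; E₂ = y₂ + V₂²/2g = 1.792 m. ΔE = E₁ − E₂ = 1.478 m.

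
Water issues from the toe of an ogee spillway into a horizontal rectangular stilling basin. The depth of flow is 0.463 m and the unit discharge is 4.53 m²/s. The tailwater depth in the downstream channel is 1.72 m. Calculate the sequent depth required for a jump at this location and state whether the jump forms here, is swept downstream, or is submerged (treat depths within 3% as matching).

y₂ = 2.78 m; the jump is swept downstream

V₁ = q/y₁ = 4.53/0.463 = 9.78 m/s. Fr₁ = V₁/√(g·y₁) = 9.78/√(9.81×0.463) = 4.59.
Sequent-depth ratio: y₂/y₁ = ½[√(1 + 8Fr₁²) − 1] = ½[√169.6 − 1] = 6.01.
y₂ = 6.01 × 0.463 = 2.78 m.
Tailwater y_tw = 1.72 m: y_tw < y₂, so the jump is swept downstream.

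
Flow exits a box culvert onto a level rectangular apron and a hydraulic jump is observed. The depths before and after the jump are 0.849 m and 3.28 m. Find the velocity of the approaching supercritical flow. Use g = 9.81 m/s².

For a rectangular channel the momentum equation gives q² = ½·g·y₁·y₂·(y₁ + y₂) = ½×9.81×0.849×3.28×4.13 = 56.4.
q = √56.4 = 7.51 m²/s.
V₁ = q/y₁ = 7.51/0.849 = 8.85 m/s.

V₁ = 8.85 m/s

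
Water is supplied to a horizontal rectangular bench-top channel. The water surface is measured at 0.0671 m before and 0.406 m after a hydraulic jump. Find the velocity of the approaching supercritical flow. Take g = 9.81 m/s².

For a rectangular channel the momentum equation gives q² = ½·g·y₁·y₂·(y₁ + y₂) = ½×9.81×0.0671×0.406×0.473 = 0.0632.
q = √0.0632 = 0.251 m²/s.
V₁ = q/y₁ = 0.251/0.0671 = 3.75 m/s.

V₁ = 3.75 m/s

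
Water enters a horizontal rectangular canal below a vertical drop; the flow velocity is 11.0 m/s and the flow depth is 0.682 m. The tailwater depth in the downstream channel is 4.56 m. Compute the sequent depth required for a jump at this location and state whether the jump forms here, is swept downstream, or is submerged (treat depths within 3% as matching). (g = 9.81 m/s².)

Fr₁ = V₁/√(g·y₁) = 11.0/√(9.81×0.682) = 4.25.
Conjugate-depth relation: y₂/y₁ = ½[√(1 + 8Fr₁²) − 1] = ½[√145.7 − 1] = 5.53.
y₂ = 5.53 × 0.682 = 3.77 m.
Tailwater y_tw = 4.56 m: y_tw > y₂, so the jump is submerged.

y₂ = 3.77 m; the jump is submerged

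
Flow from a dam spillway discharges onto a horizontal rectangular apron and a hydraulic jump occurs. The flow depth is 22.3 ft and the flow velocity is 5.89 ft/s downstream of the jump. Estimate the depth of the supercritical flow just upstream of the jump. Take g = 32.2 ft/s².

y₁ = 1.98 ft

Fr₂ = V₂/√(g·y₂) = 5.89/√(32.2×22.3) = 0.220.
The Bélanger relation is symmetric: y₁/y₂ = ½[√(1 + 8Fr₂²) − 1] = ½[√1.387 − 1] = 0.0888.
y₁ = 0.0888 × 22.3 = 1.98 ft.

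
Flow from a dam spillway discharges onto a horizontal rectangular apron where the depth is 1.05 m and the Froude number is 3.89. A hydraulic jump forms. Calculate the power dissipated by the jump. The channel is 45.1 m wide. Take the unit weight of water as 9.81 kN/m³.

Fr₁ = 3.89 (given).
Conjugate-depth relation: y₂/y₁ = ½[√(1 + 8Fr₁²) − 1] = ½[√122.1 − 1] = 5.02.
y₂ = 5.02 × 1.05 = 5.28 m.
V₁ = Fr₁·√(g·y₁) = 3.89×√(9.81×1.05) = 12.5 m/s; q = V₁·y₁ = 13.1 m²/s. V₂ = q/y₂ = 13.1/5.28 = 2.49 m/s. E₁ = y₁ + V₁²/2g = 8.99 m; E₂ = y₂ + V₂²/2g = 5.59 m. ΔE = E₁ − E₂ = 3.40 m.
Q = q·b = 13.1 × 45.1 = 591 m³/s. P = γ·Q·ΔE = 9.81 × 591 × 3.40 = 19745 kW.

P = 19745 kW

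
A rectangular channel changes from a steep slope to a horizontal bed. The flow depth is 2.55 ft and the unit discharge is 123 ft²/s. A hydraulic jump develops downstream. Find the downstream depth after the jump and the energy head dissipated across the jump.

V₁ = q/y₁ = 123/2.55 = 48.2 ft/s. Fr₁ = V₁/√(g·y₁) = 48.2/√(32.2×2.55) = 5.32.
By Bélanger, y₂/y₁ = ½[√(1 + 8Fr₁²) − 1] = ½[√227.7 − 1] = 7.04.
y₂ = 7.04 × 2.55 = 18.0 ft.
V₂ = q/y₂ = 123/18.0 = 6.85 ft/s. E₁ = y₁ + V₁²/2g = 38.7 ft; E₂ = y₂ + V₂²/2g = 18.7 ft. ΔE = E₁ − E₂ = 20.0 ft.

y₂ = 18.0 ft; ΔE = 20.0 ft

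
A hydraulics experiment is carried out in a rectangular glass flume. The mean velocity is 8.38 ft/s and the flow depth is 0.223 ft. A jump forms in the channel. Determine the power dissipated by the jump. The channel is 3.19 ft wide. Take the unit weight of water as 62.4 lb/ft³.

Fr₁ = V₁/√(g·y₁) = 8.38/√(32.2×0.223) = 3.13.
By Bélanger, y₂/y₁ = ½[√(1 + 8Fr₁²) − 1] = ½[√79.24 − 1] = 3.95.
y₂ = 3.95 × 0.223 = 0.881 ft.
q = V₁·y₁ = 8.38 × 0.223 = 1.87 ft²/s. V₂ = q/y₂ = 1.87/0.881 = 2.12 ft/s. E₁ = y₁ + V₁²/2g = 1.31 ft; E₂ = y₂ + V₂²/2g = 0.951 ft. ΔE = E₁ − E₂ = 0.363 ft.
Q = q·b = 1.87 × 3.19 = 5.96 cfs. P = γ·Q·ΔE/550 = 62.4 × 5.96 × 0.363 / 550 = 0.245 hp.

P = 0.245 hp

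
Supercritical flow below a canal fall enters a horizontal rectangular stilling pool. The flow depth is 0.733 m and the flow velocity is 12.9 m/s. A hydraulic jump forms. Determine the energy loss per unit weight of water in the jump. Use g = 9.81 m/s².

ΔE = 4.37 m

Fr₁ = V₁/√(g·y₁) = 12.9/√(9.81×0.733) = 4.81.
By Bélanger, y₂/y₁ = ½[√(1 + 8Fr₁²) − 1] = ½[√186.1 − 1] = 6.32.
y₂ = 6.32 × 0.733 = 4.63 m.
Head loss: ΔE = (y₂ − y₁)³/(4y₁y₂) = (4.63 − 0.733)³/(4×0.733×4.63) = 59.4/13.6 = 4.37 m.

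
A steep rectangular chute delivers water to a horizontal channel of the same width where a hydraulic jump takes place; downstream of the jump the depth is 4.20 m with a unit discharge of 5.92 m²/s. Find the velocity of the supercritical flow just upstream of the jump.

V₁ = 15.9 m/s

V₂ = q/y₂ = 5.92/4.20 = 1.41 m/s; Fr₂ = V₂/√(g·y₂) = 0.220.
From the momentum equation (using Fr₂), y₁/y₂ = ½[√(1 + 8Fr₂²) − 1] = ½[√1.386 − 1] = 0.0886.
y₁ = 0.0886 × 4.20 = 0.372 m.
V₁ = q/y₁ = 5.92/0.372 = 15.9 m/s.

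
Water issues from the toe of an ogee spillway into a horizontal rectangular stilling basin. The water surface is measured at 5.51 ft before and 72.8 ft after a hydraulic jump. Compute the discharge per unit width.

q = 711 ft²/s

For a rectangular channel the momentum equation gives q² = ½·g·y₁·y₂·(y₁ + y₂) = ½×32.2×5.51×72.8×78.3 = 505739.
q = √505739 = 711 ft²/s.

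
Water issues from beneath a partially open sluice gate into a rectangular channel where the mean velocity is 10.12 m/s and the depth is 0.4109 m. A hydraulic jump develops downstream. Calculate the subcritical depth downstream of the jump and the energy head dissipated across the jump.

Fr₁ = V₁/√(g·y₁) = 10.12/√(9.81×0.4109) = 5.041.
From the momentum equation for a rectangular channel, y₂/y₁ = ½[√(1 + 8Fr₁²) − 1] = ½[√204.26 − 1] = 6.646.
y₂ = 6.646 × 0.4109 = 2.731 m.
q = V₁·y₁ = 10.12 × 0.4109 = 4.158 m²/s. V₂ = q/y₂ = 4.158/2.731 = 1.523 m/s. E₁ = y₁ + V₁²/2g = 5.631 m; E₂ = y₂ + V₂²/2g = 2.849 m. ΔE = E₁ − E₂ = 2.782 m.

y₂ = 2.731 m; ΔE = 2.782 m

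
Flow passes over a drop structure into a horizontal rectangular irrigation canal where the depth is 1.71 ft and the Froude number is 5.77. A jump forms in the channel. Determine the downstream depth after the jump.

y₂ = 13.1 ft

Fr₁ = 5.77 (given).
Bélanger equation: y₂/y₁ = ½[√(1 + 8Fr₁²) − 1] = ½[√267.3 − 1] = 7.68.
y₂ = 7.68 × 1.71 = 13.1 ft.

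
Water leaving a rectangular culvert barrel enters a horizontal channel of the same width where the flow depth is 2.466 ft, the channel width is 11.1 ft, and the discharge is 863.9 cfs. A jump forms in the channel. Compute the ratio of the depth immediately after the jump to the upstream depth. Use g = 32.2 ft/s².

y₂/y₁ = 4.534

q = Q/b = 863.9/11.1 = 77.83 ft²/s; V₁ = q/y₁ = 31.56 ft/s. Fr₁ = V₁/√(g·y₁) = 3.542.
From the momentum equation for a rectangular channel, y₂/y₁ = ½[√(1 + 8Fr₁²) − 1] = ½[√101.35 − 1] = 4.534.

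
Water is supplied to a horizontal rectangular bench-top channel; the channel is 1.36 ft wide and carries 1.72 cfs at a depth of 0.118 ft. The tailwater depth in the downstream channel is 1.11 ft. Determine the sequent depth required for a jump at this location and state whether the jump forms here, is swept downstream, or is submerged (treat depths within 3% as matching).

q = Q/b = 1.72/1.36 = 1.26 ft²/s; V₁ = q/y₁ = 10.7 ft/s. Fr₁ = V₁/√(g·y₁) = 5.50.
Bélanger equation: y₂/y₁ = ½[√(1 + 8Fr₁²) − 1] = ½[√242.9 − 1] = 7.29.
y₂ = 7.29 × 0.118 = 0.860 ft.
Tailwater y_tw = 1.11 ft: y_tw > y₂, so the jump is submerged.

y₂ = 0.860 ft; the jump is submerged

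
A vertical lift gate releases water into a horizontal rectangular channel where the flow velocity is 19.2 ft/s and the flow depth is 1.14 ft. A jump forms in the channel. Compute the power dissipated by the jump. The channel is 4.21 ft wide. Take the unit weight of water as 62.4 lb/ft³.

Fr₁ = V₁/√(g·y₁) = 19.2/√(32.2×1.14) = 3.17.
By Bélanger, y₂/y₁ = ½[√(1 + 8Fr₁²) − 1] = ½[√81.34 − 1] = 4.01.
y₂ = 4.01 × 1.14 = 4.57 ft.
q = V₁·y₁ = 19.2 × 1.14 = 21.9 ft²/s. V₂ = q/y₂ = 21.9/4.57 = 4.79 ft/s. E₁ = y₁ + V₁²/2g = 6.86 ft; E₂ = y₂ + V₂²/2g = 4.93 ft. ΔE = E₁ − E₂ = 1.94 ft.
Q = q·b = 21.9 × 4.21 = 92.1 cfs. P = γ·Q·ΔE/550 = 62.4 × 92.1 × 1.94 / 550 = 20.3 hp.

P = 20.3 hp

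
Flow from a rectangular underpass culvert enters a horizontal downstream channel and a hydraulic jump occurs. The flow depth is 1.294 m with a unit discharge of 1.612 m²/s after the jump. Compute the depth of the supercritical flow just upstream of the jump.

V₂ = q/y₂ = 1.612/1.294 = 1.246 m/s; Fr₂ = V₂/√(g·y₂) = 0.3496.
Since the conjugate-depth ratio holds either way, y₁/y₂ = ½[√(1 + 8Fr₂²) − 1] = ½[√1.9780 − 1] = 0.2032.
y₁ = 0.2032 × 1.294 = 0.2630 m.

y₁ = 0.2630 m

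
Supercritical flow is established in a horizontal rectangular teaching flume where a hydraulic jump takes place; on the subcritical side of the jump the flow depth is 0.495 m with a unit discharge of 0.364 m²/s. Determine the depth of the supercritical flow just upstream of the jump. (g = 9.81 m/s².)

V₂ = q/y₂ = 0.364/0.495 = 0.735 m/s; Fr₂ = V₂/√(g·y₂) = 0.334.
The Bélanger relation is symmetric: y₁/y₂ = ½[√(1 + 8Fr₂²) − 1] = ½[√1.891 − 1] = 0.188.
y₁ = 0.188 × 0.495 = 0.0928 m.

y₁ = 0.0928 m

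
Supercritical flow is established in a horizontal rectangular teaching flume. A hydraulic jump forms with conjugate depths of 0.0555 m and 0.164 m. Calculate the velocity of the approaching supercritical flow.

V₁ = 1.78 m/s

For a rectangular channel the momentum equation gives q² = ½·g·y₁·y₂·(y₁ + y₂) = ½×9.81×0.0555×0.164×0.220 = 0.00980.
q = √0.00980 = 0.0990 m²/s.
V₁ = q/y₁ = 0.0990/0.0555 = 1.78 m/s.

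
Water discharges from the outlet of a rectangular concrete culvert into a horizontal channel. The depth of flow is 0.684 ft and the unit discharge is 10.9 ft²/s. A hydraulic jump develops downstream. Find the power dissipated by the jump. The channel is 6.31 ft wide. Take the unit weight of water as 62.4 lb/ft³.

P = 11.4 hp

V₁ = q/y₁ = 10.9/0.684 = 15.9 ft/s. Fr₁ = V₁/√(g·y₁) = 15.9/√(32.2×0.684) = 3.40.
Bélanger equation: y₂/y₁ = ½[√(1 + 8Fr₁²) − 1] = ½[√93.24 − 1] = 4.33.
y₂ = 4.33 × 0.684 = 2.96 ft.
V₂ = q/y₂ = 10.9/2.96 = 3.68 ft/s. E₁ = y₁ + V₁²/2g = 4.63 ft; E₂ = y₂ + V₂²/2g = 3.17 ft. ΔE = E₁ − E₂ = 1.46 ft.
Q = q·b = 10.9 × 6.31 = 68.8 cfs. P = γ·Q·ΔE/550 = 62.4 × 68.8 × 1.46 / 550 = 11.4 hp.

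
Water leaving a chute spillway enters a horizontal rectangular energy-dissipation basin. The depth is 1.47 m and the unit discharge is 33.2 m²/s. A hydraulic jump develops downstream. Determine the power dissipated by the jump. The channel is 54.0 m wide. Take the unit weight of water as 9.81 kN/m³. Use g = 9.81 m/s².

V₁ = q/y₁ = 33.2/1.47 = 22.6 m/s. Fr₁ = V₁/√(g·y₁) = 22.6/√(9.81×1.47) = 5.95.
Conjugate-depth relation: y₂/y₁ = ½[√(1 + 8Fr₁²) − 1] = ½[√284.0 − 1] = 7.93.
y₂ = 7.93 × 1.47 = 11.7 m.
Head loss: ΔE = (y₂ − y₁)³/(4y₁y₂) = (11.7 − 1.47)³/(4×1.47×11.7) = 1055/68.5 = 15.4 m.
Q = q·b = 33.2 × 54.0 = 1793 m³/s. P = γ·Q·ΔE = 9.81 × 1793 × 15.4 = 270906 kW.

P = 270906 kW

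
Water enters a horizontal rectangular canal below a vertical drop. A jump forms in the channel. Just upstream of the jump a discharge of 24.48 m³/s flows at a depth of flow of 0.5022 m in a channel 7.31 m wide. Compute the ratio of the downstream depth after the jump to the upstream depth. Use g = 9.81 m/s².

q = Q/b = 24.48/7.31 = 3.349 m²/s; V₁ = q/y₁ = 6.668 m/s. Fr₁ = V₁/√(g·y₁) = 3.004.
By Bélanger, y₂/y₁ = ½[√(1 + 8Fr₁²) − 1] = ½[√73.207 − 1] = 3.778.

y₂/y₁ = 3.778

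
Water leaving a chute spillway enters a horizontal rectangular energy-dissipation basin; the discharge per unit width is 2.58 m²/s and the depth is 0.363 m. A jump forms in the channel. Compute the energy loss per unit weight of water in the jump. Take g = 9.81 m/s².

ΔE = 1.07 m

V₁ = q/y₁ = 2.58/0.363 = 7.11 m/s. Fr₁ = V₁/√(g·y₁) = 7.11/√(9.81×0.363) = 3.77.
Conjugate-depth relation: y₂/y₁ = ½[√(1 + 8Fr₁²) − 1] = ½[√114.5 − 1] = 4.85.
y₂ = 4.85 × 0.363 = 1.76 m.
V₂ = q/y₂ = 2.58/1.76 = 1.47 m/s. E₁ = y₁ + V₁²/2g = 2.94 m; E₂ = y₂ + V₂²/2g = 1.87 m. ΔE = E₁ − E₂ = 1.07 m.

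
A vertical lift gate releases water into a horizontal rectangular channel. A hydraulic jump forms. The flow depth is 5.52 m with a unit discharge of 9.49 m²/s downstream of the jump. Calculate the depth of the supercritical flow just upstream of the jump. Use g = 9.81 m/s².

y₁ = 0.548 m

V₂ = q/y₂ = 9.49/5.52 = 1.72 m/s; Fr₂ = V₂/√(g·y₂) = 0.234.
Since the conjugate-depth ratio holds either way, y₁/y₂ = ½[√(1 + 8Fr₂²) − 1] = ½[√1.437 − 1] = 0.0993.
y₁ = 0.0993 × 5.52 = 0.548 m.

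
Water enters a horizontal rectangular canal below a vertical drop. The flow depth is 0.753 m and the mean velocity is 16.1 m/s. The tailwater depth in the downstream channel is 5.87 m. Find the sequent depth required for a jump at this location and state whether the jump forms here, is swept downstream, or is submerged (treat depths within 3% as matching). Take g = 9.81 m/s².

Fr₁ = V₁/√(g·y₁) = 16.1/√(9.81×0.753) = 5.92.
By Bélanger, y₂/y₁ = ½[√(1 + 8Fr₁²) − 1] = ½[√281.7 − 1] = 7.89.
y₂ = 7.89 × 0.753 = 5.94 m.
Tailwater y_tw = 5.87 m: y_tw ≈ y₂, so the jump forms here.

y₂ = 5.94 m; the jump forms here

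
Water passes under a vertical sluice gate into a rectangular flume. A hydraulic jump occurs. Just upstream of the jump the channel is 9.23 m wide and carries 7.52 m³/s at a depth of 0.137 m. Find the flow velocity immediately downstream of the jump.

q = Q/b = 7.52/9.23 = 0.815 m²/s; V₁ = q/y₁ = 5.95 m/s. Fr₁ = V₁/√(g·y₁) = 5.13.
Conjugate-depth relation: y₂/y₁ = ½[√(1 + 8Fr₁²) − 1] = ½[√211.5 − 1] = 6.77.
y₂ = 6.77 × 0.137 = 0.928 m.
V₂ = q/y₂ = 0.815/0.928 = 0.878 m/s.

V₂ = 0.878 m/s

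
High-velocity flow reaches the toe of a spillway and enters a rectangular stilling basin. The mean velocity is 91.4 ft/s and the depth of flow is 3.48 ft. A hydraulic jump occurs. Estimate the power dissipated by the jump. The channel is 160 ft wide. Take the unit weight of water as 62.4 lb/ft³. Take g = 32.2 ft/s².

Fr₁ = V₁/√(g·y₁) = 91.4/√(32.2×3.48) = 8.63.
Conjugate-depth relation: y₂/y₁ = ½[√(1 + 8Fr₁²) − 1] = ½[√597.4 − 1] = 11.7.
y₂ = 11.7 × 3.48 = 40.8 ft.
Head loss: ΔE = (y₂ − y₁)³/(4y₁y₂) = (40.8 − 3.48)³/(4×3.48×40.8) = 51933/568 = 91.5 ft.
q = V₁·y₁ = 91.4 × 3.48 = 318 ft²/s. Q = q·b = 318 × 160 = 50892 cfs. P = γ·Q·ΔE/550 = 62.4 × 50892 × 91.5 / 550 = 528116 hp.

P = 528116 hp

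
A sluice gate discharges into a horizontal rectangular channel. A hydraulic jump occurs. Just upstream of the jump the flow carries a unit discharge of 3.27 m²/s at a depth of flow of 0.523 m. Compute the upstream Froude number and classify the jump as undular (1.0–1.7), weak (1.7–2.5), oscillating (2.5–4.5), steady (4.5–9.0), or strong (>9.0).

Fr₁ = 2.76; oscillating jump

V₁ = q/y₁ = 3.27/0.523 = 6.25 m/s. Fr₁ = V₁/√(g·y₁) = 6.25/√(9.81×0.523) = 2.76.
Fr₁ = 2.76 lies in the oscillating range.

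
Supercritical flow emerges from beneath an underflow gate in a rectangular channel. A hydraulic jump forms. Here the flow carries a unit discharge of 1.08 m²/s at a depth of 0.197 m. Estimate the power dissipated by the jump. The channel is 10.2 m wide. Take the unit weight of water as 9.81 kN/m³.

V₁ = q/y₁ = 1.08/0.197 = 5.48 m/s. Fr₁ = V₁/√(g·y₁) = 5.48/√(9.81×0.197) = 3.94.
Bélanger equation: y₂/y₁ = ½[√(1 + 8Fr₁²) − 1] = ½[√125.4 − 1] = 5.10.
y₂ = 5.10 × 0.197 = 1.00 m.
Head loss: ΔE = (y₂ − y₁)³/(4y₁y₂) = (1.00 − 0.197)³/(4×0.197×1.00) = 0.527/0.792 = 0.665 m.
Q = q·b = 1.08 × 10.2 = 11.0 m³/s. P = γ·Q·ΔE = 9.81 × 11.0 × 0.665 = 71.9 kW.

P = 71.9 kW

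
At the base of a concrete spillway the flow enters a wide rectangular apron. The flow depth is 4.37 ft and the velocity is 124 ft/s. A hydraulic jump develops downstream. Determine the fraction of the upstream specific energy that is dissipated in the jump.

Fr₁ = V₁/√(g·y₁) = 124/√(32.2×4.37) = 10.5.
Bélanger equation: y₂/y₁ = ½[√(1 + 8Fr₁²) − 1] = ½[√875.2 − 1] = 14.3.
y₂ = 14.3 × 4.37 = 62.5 ft.
E₁ = y₁ + V₁²/2g = 243 ft. ΔE = (y₂ − y₁)³/(4y₁y₂) = 180 ft. ΔE/E₁ = 180/243 = 0.738.

ΔE/E₁ = 0.738 (73.8%)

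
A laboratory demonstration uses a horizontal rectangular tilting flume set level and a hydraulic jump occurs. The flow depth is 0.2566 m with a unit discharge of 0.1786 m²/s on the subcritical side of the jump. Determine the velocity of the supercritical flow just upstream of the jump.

V₂ = q/y₂ = 0.1786/0.2566 = 0.6960 m/s; Fr₂ = V₂/√(g·y₂) = 0.4387.
Since the conjugate-depth ratio holds either way, y₁/y₂ = ½[√(1 + 8Fr₂²) − 1] = ½[√2.5396 − 1] = 0.2968.
y₁ = 0.2968 × 0.2566 = 0.07616 m.
V₁ = q/y₁ = 0.1786/0.07616 = 2.345 m/s.

V₁ = 2.345 m/s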